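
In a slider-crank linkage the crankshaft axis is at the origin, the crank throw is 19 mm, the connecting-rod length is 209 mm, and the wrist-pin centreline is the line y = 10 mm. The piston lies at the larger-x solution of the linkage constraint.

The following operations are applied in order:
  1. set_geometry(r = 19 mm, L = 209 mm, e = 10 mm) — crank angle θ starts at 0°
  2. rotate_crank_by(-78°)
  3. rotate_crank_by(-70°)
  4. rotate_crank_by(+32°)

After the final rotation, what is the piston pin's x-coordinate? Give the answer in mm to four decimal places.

set_geometry: r = 19 mm, L = 209 mm, e = 10 mm; θ ← 0°
rotate_crank_by(-78°): θ ← 0° -78° = -78°
rotate_crank_by(-70°): θ ← -78° -70° = -148°
rotate_crank_by(+32°): θ ← -148° +32° = -116°
crank pin P = (r cos θ, r sin θ) = (-8.329052, -17.077087)
h = r sin θ − e = -17.077087 − 10 = -27.077087
x = r cos θ + √(L² − h²) = -8.329052 + √(43681.0 − 733.1686) = -8.329052 + 207.238586 = 198.909534

198.9095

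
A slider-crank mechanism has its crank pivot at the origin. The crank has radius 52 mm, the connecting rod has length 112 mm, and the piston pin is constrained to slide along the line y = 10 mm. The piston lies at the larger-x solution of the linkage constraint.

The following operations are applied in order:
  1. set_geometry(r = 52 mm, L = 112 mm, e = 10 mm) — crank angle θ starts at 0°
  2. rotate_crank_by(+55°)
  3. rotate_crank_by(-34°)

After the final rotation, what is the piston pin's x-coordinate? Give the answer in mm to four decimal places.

160.2128

set_geometry: r = 52 mm, L = 112 mm, e = 10 mm; θ ← 0°
rotate_crank_by(+55°): θ ← 0° +55° = 55°
rotate_crank_by(-34°): θ ← 55° -34° = 21°
crank pin P = (r cos θ, r sin θ) = (48.546182, 18.635133)
h = r sin θ − e = 18.635133 − 10 = 8.635133
x = r cos θ + √(L² − h²) = 48.546182 + √(12544.0 − 74.5655) = 48.546182 + 111.666622 = 160.212804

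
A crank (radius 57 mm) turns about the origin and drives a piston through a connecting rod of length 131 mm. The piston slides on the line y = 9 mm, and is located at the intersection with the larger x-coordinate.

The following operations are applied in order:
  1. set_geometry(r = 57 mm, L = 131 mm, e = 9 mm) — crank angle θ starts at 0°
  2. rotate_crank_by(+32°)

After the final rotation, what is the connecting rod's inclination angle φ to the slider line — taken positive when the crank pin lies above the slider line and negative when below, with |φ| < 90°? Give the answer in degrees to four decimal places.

9.3156

set_geometry: r = 57 mm, L = 131 mm, e = 9 mm; θ ← 0°
rotate_crank_by(+32°): θ ← 0° +32° = 32°
crank pin P = (r cos θ, r sin θ) = (48.338741, 30.205398)
h = r sin θ − e = 30.205398 − 9 = 21.205398
sin φ = h / L = 21.205398 / 131 = 0.16187327
φ = arcsin(0.16187327) = 9.315644°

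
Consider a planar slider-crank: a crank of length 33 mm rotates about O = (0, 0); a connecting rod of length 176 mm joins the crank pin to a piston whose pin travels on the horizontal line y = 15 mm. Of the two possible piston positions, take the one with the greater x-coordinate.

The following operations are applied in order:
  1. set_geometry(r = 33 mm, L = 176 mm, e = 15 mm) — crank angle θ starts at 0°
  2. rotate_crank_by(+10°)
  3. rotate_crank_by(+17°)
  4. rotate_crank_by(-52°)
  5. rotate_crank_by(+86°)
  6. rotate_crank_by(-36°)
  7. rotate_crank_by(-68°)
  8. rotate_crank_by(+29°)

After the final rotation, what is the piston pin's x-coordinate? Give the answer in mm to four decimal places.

set_geometry: r = 33 mm, L = 176 mm, e = 15 mm; θ ← 0°
rotate_crank_by(+10°): θ ← 0° +10° = 10°
rotate_crank_by(+17°): θ ← 10° +17° = 27°
rotate_crank_by(-52°): θ ← 27° -52° = -25°
rotate_crank_by(+86°): θ ← -25° +86° = 61°
rotate_crank_by(-36°): θ ← 61° -36° = 25°
rotate_crank_by(-68°): θ ← 25° -68° = -43°
rotate_crank_by(+29°): θ ← -43° +29° = -14°
crank pin P = (r cos θ, r sin θ) = (32.019759, -7.983423)
h = r sin θ − e = -7.983423 − 15 = -22.983423
x = r cos θ + √(L² − h²) = 32.019759 + √(30976.0 − 528.2377) = 32.019759 + 174.492872 = 206.512631

206.5126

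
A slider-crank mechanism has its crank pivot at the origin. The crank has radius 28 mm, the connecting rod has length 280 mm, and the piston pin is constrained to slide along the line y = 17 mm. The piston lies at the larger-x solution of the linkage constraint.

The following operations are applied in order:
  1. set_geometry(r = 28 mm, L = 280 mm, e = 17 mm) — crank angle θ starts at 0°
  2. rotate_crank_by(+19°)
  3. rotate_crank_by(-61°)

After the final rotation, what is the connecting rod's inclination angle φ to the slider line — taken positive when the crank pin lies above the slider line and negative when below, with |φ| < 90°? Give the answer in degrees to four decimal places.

set_geometry: r = 28 mm, L = 280 mm, e = 17 mm; θ ← 0°
rotate_crank_by(+19°): θ ← 0° +19° = 19°
rotate_crank_by(-61°): θ ← 19° -61° = -42°
crank pin P = (r cos θ, r sin θ) = (20.808055, -18.735657)
h = r sin θ − e = -18.735657 − 17 = -35.735657
sin φ = h / L = -35.735657 / 280 = -0.12762735
φ = arcsin(-0.12762735) = -7.332507°

-7.3325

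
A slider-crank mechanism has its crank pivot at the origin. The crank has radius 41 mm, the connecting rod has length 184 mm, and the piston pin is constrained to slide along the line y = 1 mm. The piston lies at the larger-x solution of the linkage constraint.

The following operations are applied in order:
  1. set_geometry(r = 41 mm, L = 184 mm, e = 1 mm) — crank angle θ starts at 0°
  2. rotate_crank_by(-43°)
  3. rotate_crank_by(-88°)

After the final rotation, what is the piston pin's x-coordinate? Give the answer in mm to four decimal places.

set_geometry: r = 41 mm, L = 184 mm, e = 1 mm; θ ← 0°
rotate_crank_by(-43°): θ ← 0° -43° = -43°
rotate_crank_by(-88°): θ ← -43° -88° = -131°
crank pin P = (r cos θ, r sin θ) = (-26.898420, -30.943093)
h = r sin θ − e = -30.943093 − 1 = -31.943093
x = r cos θ + √(L² − h²) = -26.898420 + √(33856.0 − 1020.3612) = -26.898420 + 181.206067 = 154.307647

154.3076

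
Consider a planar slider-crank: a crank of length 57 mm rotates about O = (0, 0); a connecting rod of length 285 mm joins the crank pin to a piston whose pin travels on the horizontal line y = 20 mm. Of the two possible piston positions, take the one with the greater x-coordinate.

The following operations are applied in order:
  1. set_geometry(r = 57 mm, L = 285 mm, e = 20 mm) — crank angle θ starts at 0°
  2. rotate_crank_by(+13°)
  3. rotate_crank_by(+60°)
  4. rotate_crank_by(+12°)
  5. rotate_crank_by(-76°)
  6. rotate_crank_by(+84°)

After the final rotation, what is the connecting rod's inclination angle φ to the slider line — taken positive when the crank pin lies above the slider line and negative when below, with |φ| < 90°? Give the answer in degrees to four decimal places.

set_geometry: r = 57 mm, L = 285 mm, e = 20 mm; θ ← 0°
rotate_crank_by(+13°): θ ← 0° +13° = 13°
rotate_crank_by(+60°): θ ← 13° +60° = 73°
rotate_crank_by(+12°): θ ← 73° +12° = 85°
rotate_crank_by(-76°): θ ← 85° -76° = 9°
rotate_crank_by(+84°): θ ← 9° +84° = 93°
crank pin P = (r cos θ, r sin θ) = (-2.983150, 56.921883)
h = r sin θ − e = 56.921883 − 20 = 36.921883
sin φ = h / L = 36.921883 / 285 = 0.12955047
φ = arcsin(0.12955047) = 7.443616°

7.4436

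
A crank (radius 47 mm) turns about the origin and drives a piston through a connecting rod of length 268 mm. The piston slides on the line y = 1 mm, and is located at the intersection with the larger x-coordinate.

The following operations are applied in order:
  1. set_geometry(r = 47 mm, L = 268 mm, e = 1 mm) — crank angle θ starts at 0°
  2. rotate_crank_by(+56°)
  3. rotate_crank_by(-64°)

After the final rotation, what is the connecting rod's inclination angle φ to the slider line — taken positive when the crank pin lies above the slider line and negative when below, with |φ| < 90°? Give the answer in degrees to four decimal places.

-1.6124

set_geometry: r = 47 mm, L = 268 mm, e = 1 mm; θ ← 0°
rotate_crank_by(+56°): θ ← 0° +56° = 56°
rotate_crank_by(-64°): θ ← 56° -64° = -8°
crank pin P = (r cos θ, r sin θ) = (46.542599, -6.541136)
h = r sin θ − e = -6.541136 − 1 = -7.541136
sin φ = h / L = -7.541136 / 268 = -0.02813857
φ = arcsin(-0.02813857) = -1.612434°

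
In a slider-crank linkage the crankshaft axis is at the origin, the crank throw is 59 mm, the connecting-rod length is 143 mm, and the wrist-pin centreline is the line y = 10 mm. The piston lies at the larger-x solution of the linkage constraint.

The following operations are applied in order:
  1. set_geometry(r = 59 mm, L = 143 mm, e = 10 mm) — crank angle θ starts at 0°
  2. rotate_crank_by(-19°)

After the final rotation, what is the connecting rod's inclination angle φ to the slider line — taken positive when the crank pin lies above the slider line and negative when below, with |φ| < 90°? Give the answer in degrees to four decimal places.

-11.7859

set_geometry: r = 59 mm, L = 143 mm, e = 10 mm; θ ← 0°
rotate_crank_by(-19°): θ ← 0° -19° = -19°
crank pin P = (r cos θ, r sin θ) = (55.785596, -19.208521)
h = r sin θ − e = -19.208521 − 10 = -29.208521
sin φ = h / L = -29.208521 / 143 = -0.20425539
φ = arcsin(-0.20425539) = -11.785914°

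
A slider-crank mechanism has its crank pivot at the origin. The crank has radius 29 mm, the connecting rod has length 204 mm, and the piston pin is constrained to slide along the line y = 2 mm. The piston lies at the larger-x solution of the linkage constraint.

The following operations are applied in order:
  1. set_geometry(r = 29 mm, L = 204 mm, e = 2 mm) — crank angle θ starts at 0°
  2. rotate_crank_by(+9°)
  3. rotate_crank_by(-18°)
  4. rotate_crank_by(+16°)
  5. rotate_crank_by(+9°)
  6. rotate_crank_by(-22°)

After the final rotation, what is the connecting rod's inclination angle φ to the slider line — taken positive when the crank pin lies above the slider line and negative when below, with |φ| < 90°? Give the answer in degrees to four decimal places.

set_geometry: r = 29 mm, L = 204 mm, e = 2 mm; θ ← 0°
rotate_crank_by(+9°): θ ← 0° +9° = 9°
rotate_crank_by(-18°): θ ← 9° -18° = -9°
rotate_crank_by(+16°): θ ← -9° +16° = 7°
rotate_crank_by(+9°): θ ← 7° +9° = 16°
rotate_crank_by(-22°): θ ← 16° -22° = -6°
crank pin P = (r cos θ, r sin θ) = (28.841135, -3.031325)
h = r sin θ − e = -3.031325 − 2 = -5.031325
sin φ = h / L = -5.031325 / 204 = -0.02466336
φ = arcsin(-0.02466336) = -1.413250°

-1.4132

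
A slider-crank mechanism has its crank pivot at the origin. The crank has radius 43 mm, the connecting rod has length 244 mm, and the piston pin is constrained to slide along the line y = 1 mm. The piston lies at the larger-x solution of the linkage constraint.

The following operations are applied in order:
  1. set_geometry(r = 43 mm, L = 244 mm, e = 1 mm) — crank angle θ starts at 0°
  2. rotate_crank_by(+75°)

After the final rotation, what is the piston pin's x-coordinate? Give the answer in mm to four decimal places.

251.7387

set_geometry: r = 43 mm, L = 244 mm, e = 1 mm; θ ← 0°
rotate_crank_by(+75°): θ ← 0° +75° = 75°
crank pin P = (r cos θ, r sin θ) = (11.129219, 41.534811)
h = r sin θ − e = 41.534811 − 1 = 40.534811
x = r cos θ + √(L² − h²) = 11.129219 + √(59536.0 − 1643.0709) = 11.129219 + 240.609495 = 251.738714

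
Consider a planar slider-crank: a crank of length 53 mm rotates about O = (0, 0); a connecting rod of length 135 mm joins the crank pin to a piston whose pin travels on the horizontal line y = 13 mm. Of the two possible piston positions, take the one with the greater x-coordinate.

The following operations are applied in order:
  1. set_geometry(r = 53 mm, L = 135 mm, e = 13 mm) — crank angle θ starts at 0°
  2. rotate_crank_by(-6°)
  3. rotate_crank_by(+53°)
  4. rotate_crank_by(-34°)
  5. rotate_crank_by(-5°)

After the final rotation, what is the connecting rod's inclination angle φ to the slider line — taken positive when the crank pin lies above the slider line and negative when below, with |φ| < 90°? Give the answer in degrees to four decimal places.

-2.3875

set_geometry: r = 53 mm, L = 135 mm, e = 13 mm; θ ← 0°
rotate_crank_by(-6°): θ ← 0° -6° = -6°
rotate_crank_by(+53°): θ ← -6° +53° = 47°
rotate_crank_by(-34°): θ ← 47° -34° = 13°
rotate_crank_by(-5°): θ ← 13° -5° = 8°
crank pin P = (r cos θ, r sin θ) = (52.484208, 7.376174)
h = r sin θ − e = 7.376174 − 13 = -5.623826
sin φ = h / L = -5.623826 / 135 = -0.04165797
φ = arcsin(-0.04165797) = -2.387517°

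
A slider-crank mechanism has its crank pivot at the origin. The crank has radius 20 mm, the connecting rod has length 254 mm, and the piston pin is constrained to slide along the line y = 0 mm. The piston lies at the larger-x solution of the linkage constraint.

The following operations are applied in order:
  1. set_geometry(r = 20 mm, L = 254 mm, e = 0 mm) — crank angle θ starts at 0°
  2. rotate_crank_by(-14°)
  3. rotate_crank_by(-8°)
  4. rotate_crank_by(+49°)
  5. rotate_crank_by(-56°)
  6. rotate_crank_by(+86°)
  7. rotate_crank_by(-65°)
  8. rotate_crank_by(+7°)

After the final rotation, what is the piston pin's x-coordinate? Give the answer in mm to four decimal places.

set_geometry: r = 20 mm, L = 254 mm, e = 0 mm; θ ← 0°
rotate_crank_by(-14°): θ ← 0° -14° = -14°
rotate_crank_by(-8°): θ ← -14° -8° = -22°
rotate_crank_by(+49°): θ ← -22° +49° = 27°
rotate_crank_by(-56°): θ ← 27° -56° = -29°
rotate_crank_by(+86°): θ ← -29° +86° = 57°
rotate_crank_by(-65°): θ ← 57° -65° = -8°
rotate_crank_by(+7°): θ ← -8° +7° = -1°
crank pin P = (r cos θ, r sin θ) = (19.996954, -0.349048)
h = r sin θ − e = -0.349048 − 0 = -0.349048
x = r cos θ + √(L² − h²) = 19.996954 + √(64516.0 − 0.1218) = 19.996954 + 253.999760 = 273.996714

273.9967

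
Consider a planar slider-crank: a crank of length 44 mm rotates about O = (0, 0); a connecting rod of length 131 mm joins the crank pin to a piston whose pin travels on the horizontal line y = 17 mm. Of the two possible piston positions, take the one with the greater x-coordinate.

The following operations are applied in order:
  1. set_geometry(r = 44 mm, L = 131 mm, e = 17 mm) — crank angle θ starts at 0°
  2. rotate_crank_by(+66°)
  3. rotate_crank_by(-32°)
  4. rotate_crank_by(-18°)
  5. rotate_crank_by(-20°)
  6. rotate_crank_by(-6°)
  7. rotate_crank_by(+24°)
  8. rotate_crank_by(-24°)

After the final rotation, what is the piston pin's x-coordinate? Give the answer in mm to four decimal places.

171.9933

set_geometry: r = 44 mm, L = 131 mm, e = 17 mm; θ ← 0°
rotate_crank_by(+66°): θ ← 0° +66° = 66°
rotate_crank_by(-32°): θ ← 66° -32° = 34°
rotate_crank_by(-18°): θ ← 34° -18° = 16°
rotate_crank_by(-20°): θ ← 16° -20° = -4°
rotate_crank_by(-6°): θ ← -4° -6° = -10°
rotate_crank_by(+24°): θ ← -10° +24° = 14°
rotate_crank_by(-24°): θ ← 14° -24° = -10°
crank pin P = (r cos θ, r sin θ) = (43.331541, -7.640520)
h = r sin θ − e = -7.640520 − 17 = -24.640520
x = r cos θ + √(L² − h²) = 43.331541 + √(17161.0 − 607.1552) = 43.331541 + 128.661746 = 171.993287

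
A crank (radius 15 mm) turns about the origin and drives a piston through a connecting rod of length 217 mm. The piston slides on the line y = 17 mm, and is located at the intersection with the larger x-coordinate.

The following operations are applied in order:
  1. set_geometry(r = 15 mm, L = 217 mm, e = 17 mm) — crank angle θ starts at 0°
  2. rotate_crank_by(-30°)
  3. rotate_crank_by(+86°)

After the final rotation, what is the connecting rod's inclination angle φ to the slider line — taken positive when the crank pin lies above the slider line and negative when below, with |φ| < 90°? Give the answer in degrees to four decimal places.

set_geometry: r = 15 mm, L = 217 mm, e = 17 mm; θ ← 0°
rotate_crank_by(-30°): θ ← 0° -30° = -30°
rotate_crank_by(+86°): θ ← -30° +86° = 56°
crank pin P = (r cos θ, r sin θ) = (8.387894, 12.435564)
h = r sin θ − e = 12.435564 − 17 = -4.564436
sin φ = h / L = -4.564436 / 217 = -0.02103427
φ = arcsin(-0.02103427) = -1.205264°

-1.2053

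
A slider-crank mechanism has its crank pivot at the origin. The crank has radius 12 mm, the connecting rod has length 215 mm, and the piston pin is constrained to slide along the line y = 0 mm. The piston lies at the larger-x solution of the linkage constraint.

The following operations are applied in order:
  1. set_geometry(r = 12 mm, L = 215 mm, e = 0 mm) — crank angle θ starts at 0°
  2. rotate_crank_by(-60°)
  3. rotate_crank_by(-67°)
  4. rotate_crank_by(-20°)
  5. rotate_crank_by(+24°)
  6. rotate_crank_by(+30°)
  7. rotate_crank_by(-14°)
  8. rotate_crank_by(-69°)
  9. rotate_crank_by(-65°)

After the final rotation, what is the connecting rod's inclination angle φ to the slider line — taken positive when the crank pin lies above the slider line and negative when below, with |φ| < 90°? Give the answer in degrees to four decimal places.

set_geometry: r = 12 mm, L = 215 mm, e = 0 mm; θ ← 0°
rotate_crank_by(-60°): θ ← 0° -60° = -60°
rotate_crank_by(-67°): θ ← -60° -67° = -127°
rotate_crank_by(-20°): θ ← -127° -20° = -147°
rotate_crank_by(+24°): θ ← -147° +24° = -123°
rotate_crank_by(+30°): θ ← -123° +30° = -93°
rotate_crank_by(-14°): θ ← -93° -14° = -107°
rotate_crank_by(-69°): θ ← -107° -69° = -176°
rotate_crank_by(-65°): θ ← -176° -65° = -241°
crank pin P = (r cos θ, r sin θ) = (-5.817715, 10.495436)
h = r sin θ − e = 10.495436 − 0 = 10.495436
sin φ = h / L = 10.495436 / 215 = 0.04881598
φ = arcsin(0.04881598) = 2.798062°

2.7981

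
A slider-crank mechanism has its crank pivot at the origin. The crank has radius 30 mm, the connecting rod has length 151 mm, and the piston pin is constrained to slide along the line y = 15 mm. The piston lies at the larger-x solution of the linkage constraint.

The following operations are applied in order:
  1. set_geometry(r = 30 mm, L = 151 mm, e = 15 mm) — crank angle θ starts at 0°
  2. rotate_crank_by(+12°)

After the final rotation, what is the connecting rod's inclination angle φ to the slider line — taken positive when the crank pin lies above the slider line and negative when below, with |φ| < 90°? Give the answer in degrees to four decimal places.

set_geometry: r = 30 mm, L = 151 mm, e = 15 mm; θ ← 0°
rotate_crank_by(+12°): θ ← 0° +12° = 12°
crank pin P = (r cos θ, r sin θ) = (29.344428, 6.237351)
h = r sin θ − e = 6.237351 − 15 = -8.762649
sin φ = h / L = -8.762649 / 151 = -0.05803079
φ = arcsin(-0.05803079) = -3.326788°

-3.3268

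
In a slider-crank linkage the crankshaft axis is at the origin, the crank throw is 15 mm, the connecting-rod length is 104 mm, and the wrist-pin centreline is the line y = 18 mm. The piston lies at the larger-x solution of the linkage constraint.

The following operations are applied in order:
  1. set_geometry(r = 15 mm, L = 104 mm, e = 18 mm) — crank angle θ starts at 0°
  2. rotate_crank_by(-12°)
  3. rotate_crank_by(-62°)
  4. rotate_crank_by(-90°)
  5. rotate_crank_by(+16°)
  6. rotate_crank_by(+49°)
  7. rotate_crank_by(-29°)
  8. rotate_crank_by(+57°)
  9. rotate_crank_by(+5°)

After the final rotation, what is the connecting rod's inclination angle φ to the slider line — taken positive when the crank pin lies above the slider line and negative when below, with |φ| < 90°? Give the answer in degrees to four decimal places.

set_geometry: r = 15 mm, L = 104 mm, e = 18 mm; θ ← 0°
rotate_crank_by(-12°): θ ← 0° -12° = -12°
rotate_crank_by(-62°): θ ← -12° -62° = -74°
rotate_crank_by(-90°): θ ← -74° -90° = -164°
rotate_crank_by(+16°): θ ← -164° +16° = -148°
rotate_crank_by(+49°): θ ← -148° +49° = -99°
rotate_crank_by(-29°): θ ← -99° -29° = -128°
rotate_crank_by(+57°): θ ← -128° +57° = -71°
rotate_crank_by(+5°): θ ← -71° +5° = -66°
crank pin P = (r cos θ, r sin θ) = (6.101050, -13.703182)
h = r sin θ − e = -13.703182 − 18 = -31.703182
sin φ = h / L = -31.703182 / 104 = -0.30483829
φ = arcsin(-0.30483829) = -17.748435°

-17.7484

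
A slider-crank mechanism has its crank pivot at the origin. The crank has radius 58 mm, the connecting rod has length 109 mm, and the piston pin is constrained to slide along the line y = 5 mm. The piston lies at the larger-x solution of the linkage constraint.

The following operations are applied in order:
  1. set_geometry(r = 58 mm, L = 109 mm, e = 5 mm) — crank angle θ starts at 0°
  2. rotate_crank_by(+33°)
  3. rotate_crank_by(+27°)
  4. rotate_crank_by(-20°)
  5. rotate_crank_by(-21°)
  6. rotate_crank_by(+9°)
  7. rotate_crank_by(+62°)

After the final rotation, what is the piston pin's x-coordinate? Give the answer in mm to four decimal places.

95.2470

set_geometry: r = 58 mm, L = 109 mm, e = 5 mm; θ ← 0°
rotate_crank_by(+33°): θ ← 0° +33° = 33°
rotate_crank_by(+27°): θ ← 33° +27° = 60°
rotate_crank_by(-20°): θ ← 60° -20° = 40°
rotate_crank_by(-21°): θ ← 40° -21° = 19°
rotate_crank_by(+9°): θ ← 19° +9° = 28°
rotate_crank_by(+62°): θ ← 28° +62° = 90°
crank pin P = (r cos θ, r sin θ) = (0.000000, 58.000000)
h = r sin θ − e = 58.000000 − 5 = 53.000000
x = r cos θ + √(L² − h²) = 0.000000 + √(11881.0 − 2809.0000) = 0.000000 + 95.247047 = 95.247047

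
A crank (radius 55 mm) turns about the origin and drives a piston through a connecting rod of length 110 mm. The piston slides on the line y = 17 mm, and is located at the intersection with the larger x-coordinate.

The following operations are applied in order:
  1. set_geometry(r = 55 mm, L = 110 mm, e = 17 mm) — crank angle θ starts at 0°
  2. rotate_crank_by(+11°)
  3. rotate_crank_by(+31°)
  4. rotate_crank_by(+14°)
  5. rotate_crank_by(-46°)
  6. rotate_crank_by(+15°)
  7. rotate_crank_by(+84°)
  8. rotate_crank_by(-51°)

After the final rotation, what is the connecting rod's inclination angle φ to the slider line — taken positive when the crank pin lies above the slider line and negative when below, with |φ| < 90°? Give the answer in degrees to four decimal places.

15.6332

set_geometry: r = 55 mm, L = 110 mm, e = 17 mm; θ ← 0°
rotate_crank_by(+11°): θ ← 0° +11° = 11°
rotate_crank_by(+31°): θ ← 11° +31° = 42°
rotate_crank_by(+14°): θ ← 42° +14° = 56°
rotate_crank_by(-46°): θ ← 56° -46° = 10°
rotate_crank_by(+15°): θ ← 10° +15° = 25°
rotate_crank_by(+84°): θ ← 25° +84° = 109°
rotate_crank_by(-51°): θ ← 109° -51° = 58°
crank pin P = (r cos θ, r sin θ) = (29.145560, 46.642645)
h = r sin θ − e = 46.642645 − 17 = 29.642645
sin φ = h / L = 29.642645 / 110 = 0.26947859
φ = arcsin(0.26947859) = 15.633242°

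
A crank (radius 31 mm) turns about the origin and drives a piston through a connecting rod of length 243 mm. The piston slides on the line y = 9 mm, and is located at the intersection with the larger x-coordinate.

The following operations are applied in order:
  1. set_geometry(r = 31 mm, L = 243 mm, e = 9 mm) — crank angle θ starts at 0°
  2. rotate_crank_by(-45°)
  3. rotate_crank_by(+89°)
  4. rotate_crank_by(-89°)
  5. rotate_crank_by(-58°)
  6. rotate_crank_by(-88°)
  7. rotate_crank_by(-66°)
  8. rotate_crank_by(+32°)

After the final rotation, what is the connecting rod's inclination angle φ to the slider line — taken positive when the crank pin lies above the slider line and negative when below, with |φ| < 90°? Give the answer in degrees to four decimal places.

3.0479

set_geometry: r = 31 mm, L = 243 mm, e = 9 mm; θ ← 0°
rotate_crank_by(-45°): θ ← 0° -45° = -45°
rotate_crank_by(+89°): θ ← -45° +89° = 44°
rotate_crank_by(-89°): θ ← 44° -89° = -45°
rotate_crank_by(-58°): θ ← -45° -58° = -103°
rotate_crank_by(-88°): θ ← -103° -88° = -191°
rotate_crank_by(-66°): θ ← -191° -66° = -257°
rotate_crank_by(+32°): θ ← -257° +32° = -225°
crank pin P = (r cos θ, r sin θ) = (-21.920310, 21.920310)
h = r sin θ − e = 21.920310 − 9 = 12.920310
sin φ = h / L = 12.920310 / 243 = 0.05317000
φ = arcsin(0.05317000) = 3.047854°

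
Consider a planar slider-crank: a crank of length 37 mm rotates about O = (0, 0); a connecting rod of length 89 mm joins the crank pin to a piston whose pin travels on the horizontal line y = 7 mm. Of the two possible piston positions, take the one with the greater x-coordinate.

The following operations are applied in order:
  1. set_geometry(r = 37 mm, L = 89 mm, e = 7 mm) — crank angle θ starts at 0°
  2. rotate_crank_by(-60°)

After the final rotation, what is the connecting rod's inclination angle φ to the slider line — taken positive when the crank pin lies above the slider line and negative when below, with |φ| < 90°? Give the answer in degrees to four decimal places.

-26.0200

set_geometry: r = 37 mm, L = 89 mm, e = 7 mm; θ ← 0°
rotate_crank_by(-60°): θ ← 0° -60° = -60°
crank pin P = (r cos θ, r sin θ) = (18.500000, -32.042940)
h = r sin θ − e = -32.042940 − 7 = -39.042940
sin φ = h / L = -39.042940 / 89 = -0.43868472
φ = arcsin(-0.43868472) = -26.019991°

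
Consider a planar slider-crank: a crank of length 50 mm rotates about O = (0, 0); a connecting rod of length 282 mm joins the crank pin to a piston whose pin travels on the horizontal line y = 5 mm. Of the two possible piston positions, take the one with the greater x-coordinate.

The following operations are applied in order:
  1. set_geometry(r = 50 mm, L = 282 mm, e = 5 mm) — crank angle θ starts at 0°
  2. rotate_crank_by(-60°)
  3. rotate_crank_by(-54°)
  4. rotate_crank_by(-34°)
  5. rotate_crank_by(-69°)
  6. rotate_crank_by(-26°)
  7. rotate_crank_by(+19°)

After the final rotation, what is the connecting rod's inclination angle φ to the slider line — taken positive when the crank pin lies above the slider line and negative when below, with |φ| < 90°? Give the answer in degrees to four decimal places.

6.0523

set_geometry: r = 50 mm, L = 282 mm, e = 5 mm; θ ← 0°
rotate_crank_by(-60°): θ ← 0° -60° = -60°
rotate_crank_by(-54°): θ ← -60° -54° = -114°
rotate_crank_by(-34°): θ ← -114° -34° = -148°
rotate_crank_by(-69°): θ ← -148° -69° = -217°
rotate_crank_by(-26°): θ ← -217° -26° = -243°
rotate_crank_by(+19°): θ ← -243° +19° = -224°
crank pin P = (r cos θ, r sin θ) = (-35.966990, 34.732919)
h = r sin θ − e = 34.732919 − 5 = 29.732919
sin φ = h / L = 29.732919 / 282 = 0.10543588
φ = arcsin(0.10543588) = 6.052280°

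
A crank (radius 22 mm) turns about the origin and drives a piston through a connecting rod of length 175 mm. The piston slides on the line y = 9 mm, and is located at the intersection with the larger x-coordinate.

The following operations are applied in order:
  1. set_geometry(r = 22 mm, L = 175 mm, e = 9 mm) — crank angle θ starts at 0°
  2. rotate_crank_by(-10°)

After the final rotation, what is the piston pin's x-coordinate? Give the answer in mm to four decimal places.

set_geometry: r = 22 mm, L = 175 mm, e = 9 mm; θ ← 0°
rotate_crank_by(-10°): θ ← 0° -10° = -10°
crank pin P = (r cos θ, r sin θ) = (21.665771, -3.820260)
h = r sin θ − e = -3.820260 − 9 = -12.820260
x = r cos θ + √(L² − h²) = 21.665771 + √(30625.0 − 164.3591) = 21.665771 + 174.529771 = 196.195541

196.1955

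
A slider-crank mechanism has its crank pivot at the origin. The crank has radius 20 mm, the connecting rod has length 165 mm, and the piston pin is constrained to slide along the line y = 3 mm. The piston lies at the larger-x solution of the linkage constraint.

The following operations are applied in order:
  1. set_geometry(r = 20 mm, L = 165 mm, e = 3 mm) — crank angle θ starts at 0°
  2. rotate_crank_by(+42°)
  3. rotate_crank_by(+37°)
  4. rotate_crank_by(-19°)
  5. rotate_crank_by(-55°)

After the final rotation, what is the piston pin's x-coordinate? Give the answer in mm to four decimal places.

set_geometry: r = 20 mm, L = 165 mm, e = 3 mm; θ ← 0°
rotate_crank_by(+42°): θ ← 0° +42° = 42°
rotate_crank_by(+37°): θ ← 42° +37° = 79°
rotate_crank_by(-19°): θ ← 79° -19° = 60°
rotate_crank_by(-55°): θ ← 60° -55° = 5°
crank pin P = (r cos θ, r sin θ) = (19.923894, 1.743115)
h = r sin θ − e = 1.743115 − 3 = -1.256885
x = r cos θ + √(L² − h²) = 19.923894 + √(27225.0 − 1.5798) = 19.923894 + 164.995213 = 184.919107

184.9191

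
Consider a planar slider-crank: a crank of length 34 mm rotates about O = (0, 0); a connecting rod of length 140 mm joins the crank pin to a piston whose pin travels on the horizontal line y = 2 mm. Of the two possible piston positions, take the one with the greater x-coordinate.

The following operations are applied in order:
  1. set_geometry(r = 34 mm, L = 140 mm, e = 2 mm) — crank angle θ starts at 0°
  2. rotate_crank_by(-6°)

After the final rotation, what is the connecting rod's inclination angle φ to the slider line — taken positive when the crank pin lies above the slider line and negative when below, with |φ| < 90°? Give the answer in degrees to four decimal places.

-2.2736

set_geometry: r = 34 mm, L = 140 mm, e = 2 mm; θ ← 0°
rotate_crank_by(-6°): θ ← 0° -6° = -6°
crank pin P = (r cos θ, r sin θ) = (33.813744, -3.553968)
h = r sin θ − e = -3.553968 − 2 = -5.553968
sin φ = h / L = -5.553968 / 140 = -0.03967120
φ = arcsin(-0.03967120) = -2.273589°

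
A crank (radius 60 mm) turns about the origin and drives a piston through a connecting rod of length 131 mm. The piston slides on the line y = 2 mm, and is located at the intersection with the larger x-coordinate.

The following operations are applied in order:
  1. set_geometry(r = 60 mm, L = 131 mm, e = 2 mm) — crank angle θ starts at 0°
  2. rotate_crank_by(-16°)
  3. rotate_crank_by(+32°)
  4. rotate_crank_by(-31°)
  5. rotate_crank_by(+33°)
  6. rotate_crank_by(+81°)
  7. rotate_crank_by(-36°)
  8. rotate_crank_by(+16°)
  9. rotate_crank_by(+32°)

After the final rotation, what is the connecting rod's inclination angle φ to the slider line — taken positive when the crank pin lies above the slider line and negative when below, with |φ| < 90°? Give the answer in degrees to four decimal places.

set_geometry: r = 60 mm, L = 131 mm, e = 2 mm; θ ← 0°
rotate_crank_by(-16°): θ ← 0° -16° = -16°
rotate_crank_by(+32°): θ ← -16° +32° = 16°
rotate_crank_by(-31°): θ ← 16° -31° = -15°
rotate_crank_by(+33°): θ ← -15° +33° = 18°
rotate_crank_by(+81°): θ ← 18° +81° = 99°
rotate_crank_by(-36°): θ ← 99° -36° = 63°
rotate_crank_by(+16°): θ ← 63° +16° = 79°
rotate_crank_by(+32°): θ ← 79° +32° = 111°
crank pin P = (r cos θ, r sin θ) = (-21.502077, 56.014826)
h = r sin θ − e = 56.014826 − 2 = 54.014826
sin φ = h / L = 54.014826 / 131 = 0.41232691
φ = arcsin(0.41232691) = 24.351092°

24.3511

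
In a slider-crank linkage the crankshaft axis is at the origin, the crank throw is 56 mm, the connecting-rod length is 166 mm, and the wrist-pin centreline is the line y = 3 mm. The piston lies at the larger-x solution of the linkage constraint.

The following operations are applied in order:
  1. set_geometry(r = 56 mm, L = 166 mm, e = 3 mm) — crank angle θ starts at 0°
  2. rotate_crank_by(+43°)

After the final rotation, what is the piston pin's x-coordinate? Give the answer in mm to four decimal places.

203.1826

set_geometry: r = 56 mm, L = 166 mm, e = 3 mm; θ ← 0°
rotate_crank_by(+43°): θ ← 0° +43° = 43°
crank pin P = (r cos θ, r sin θ) = (40.955807, 38.191908)
h = r sin θ − e = 38.191908 − 3 = 35.191908
x = r cos θ + √(L² − h²) = 40.955807 + √(27556.0 − 1238.4704) = 40.955807 + 162.226784 = 203.182592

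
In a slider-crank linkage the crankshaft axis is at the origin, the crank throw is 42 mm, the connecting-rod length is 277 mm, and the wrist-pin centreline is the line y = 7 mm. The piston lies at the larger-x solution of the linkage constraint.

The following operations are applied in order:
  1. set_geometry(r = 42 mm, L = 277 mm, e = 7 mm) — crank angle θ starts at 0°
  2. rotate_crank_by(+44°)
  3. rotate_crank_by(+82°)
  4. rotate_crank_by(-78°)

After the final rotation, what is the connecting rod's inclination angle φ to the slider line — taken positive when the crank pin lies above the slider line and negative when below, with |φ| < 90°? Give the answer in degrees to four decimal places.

5.0145

set_geometry: r = 42 mm, L = 277 mm, e = 7 mm; θ ← 0°
rotate_crank_by(+44°): θ ← 0° +44° = 44°
rotate_crank_by(+82°): θ ← 44° +82° = 126°
rotate_crank_by(-78°): θ ← 126° -78° = 48°
crank pin P = (r cos θ, r sin θ) = (28.103485, 31.212083)
h = r sin θ − e = 31.212083 − 7 = 24.212083
sin φ = h / L = 24.212083 / 277 = 0.08740824
φ = arcsin(0.08740824) = 5.014522°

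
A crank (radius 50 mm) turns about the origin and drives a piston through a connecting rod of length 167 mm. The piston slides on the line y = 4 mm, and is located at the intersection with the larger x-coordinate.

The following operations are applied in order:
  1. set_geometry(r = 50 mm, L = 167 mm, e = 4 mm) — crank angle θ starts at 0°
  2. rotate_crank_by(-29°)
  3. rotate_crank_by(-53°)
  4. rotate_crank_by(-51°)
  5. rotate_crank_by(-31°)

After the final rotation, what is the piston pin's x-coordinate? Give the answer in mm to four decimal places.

set_geometry: r = 50 mm, L = 167 mm, e = 4 mm; θ ← 0°
rotate_crank_by(-29°): θ ← 0° -29° = -29°
rotate_crank_by(-53°): θ ← -29° -53° = -82°
rotate_crank_by(-51°): θ ← -82° -51° = -133°
rotate_crank_by(-31°): θ ← -133° -31° = -164°
crank pin P = (r cos θ, r sin θ) = (-48.063085, -13.781868)
h = r sin θ − e = -13.781868 − 4 = -17.781868
x = r cos θ + √(L² − h²) = -48.063085 + √(27889.0 − 316.1948) = -48.063085 + 166.050610 = 117.987525

117.9875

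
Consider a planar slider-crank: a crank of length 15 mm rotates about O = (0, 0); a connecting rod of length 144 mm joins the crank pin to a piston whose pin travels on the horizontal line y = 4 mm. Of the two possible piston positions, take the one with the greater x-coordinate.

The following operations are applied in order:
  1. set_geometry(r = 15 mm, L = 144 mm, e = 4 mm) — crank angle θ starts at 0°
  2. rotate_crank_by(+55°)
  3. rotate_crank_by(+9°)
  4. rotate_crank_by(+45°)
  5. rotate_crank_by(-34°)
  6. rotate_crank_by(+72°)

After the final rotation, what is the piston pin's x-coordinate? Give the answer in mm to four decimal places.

set_geometry: r = 15 mm, L = 144 mm, e = 4 mm; θ ← 0°
rotate_crank_by(+55°): θ ← 0° +55° = 55°
rotate_crank_by(+9°): θ ← 55° +9° = 64°
rotate_crank_by(+45°): θ ← 64° +45° = 109°
rotate_crank_by(-34°): θ ← 109° -34° = 75°
rotate_crank_by(+72°): θ ← 75° +72° = 147°
crank pin P = (r cos θ, r sin θ) = (-12.580059, 8.169586)
h = r sin θ − e = 8.169586 − 4 = 4.169586
x = r cos θ + √(L² − h²) = -12.580059 + √(20736.0 − 17.3854) = -12.580059 + 143.939621 = 131.359563

131.3596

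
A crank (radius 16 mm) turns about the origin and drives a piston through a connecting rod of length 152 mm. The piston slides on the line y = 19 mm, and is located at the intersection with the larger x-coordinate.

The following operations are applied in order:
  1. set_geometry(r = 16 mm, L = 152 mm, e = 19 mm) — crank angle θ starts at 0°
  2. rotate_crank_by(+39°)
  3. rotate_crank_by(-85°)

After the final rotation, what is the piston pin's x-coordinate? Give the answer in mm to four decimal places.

160.0211

set_geometry: r = 16 mm, L = 152 mm, e = 19 mm; θ ← 0°
rotate_crank_by(+39°): θ ← 0° +39° = 39°
rotate_crank_by(-85°): θ ← 39° -85° = -46°
crank pin P = (r cos θ, r sin θ) = (11.114534, -11.509437)
h = r sin θ − e = -11.509437 − 19 = -30.509437
x = r cos θ + √(L² − h²) = 11.114534 + √(23104.0 − 930.8257) = 11.114534 + 148.906596 = 160.021130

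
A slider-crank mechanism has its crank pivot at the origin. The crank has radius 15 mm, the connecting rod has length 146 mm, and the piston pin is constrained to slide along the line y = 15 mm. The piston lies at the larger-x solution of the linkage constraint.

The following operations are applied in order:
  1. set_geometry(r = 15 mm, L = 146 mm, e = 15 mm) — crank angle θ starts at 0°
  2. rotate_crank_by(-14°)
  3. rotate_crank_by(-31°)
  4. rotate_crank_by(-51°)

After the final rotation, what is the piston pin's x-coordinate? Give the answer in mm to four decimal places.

set_geometry: r = 15 mm, L = 146 mm, e = 15 mm; θ ← 0°
rotate_crank_by(-14°): θ ← 0° -14° = -14°
rotate_crank_by(-31°): θ ← -14° -31° = -45°
rotate_crank_by(-51°): θ ← -45° -51° = -96°
crank pin P = (r cos θ, r sin θ) = (-1.567927, -14.917828)
h = r sin θ − e = -14.917828 − 15 = -29.917828
x = r cos θ + √(L² − h²) = -1.567927 + √(21316.0 − 895.0765) = -1.567927 + 142.901797 = 141.333870

141.3339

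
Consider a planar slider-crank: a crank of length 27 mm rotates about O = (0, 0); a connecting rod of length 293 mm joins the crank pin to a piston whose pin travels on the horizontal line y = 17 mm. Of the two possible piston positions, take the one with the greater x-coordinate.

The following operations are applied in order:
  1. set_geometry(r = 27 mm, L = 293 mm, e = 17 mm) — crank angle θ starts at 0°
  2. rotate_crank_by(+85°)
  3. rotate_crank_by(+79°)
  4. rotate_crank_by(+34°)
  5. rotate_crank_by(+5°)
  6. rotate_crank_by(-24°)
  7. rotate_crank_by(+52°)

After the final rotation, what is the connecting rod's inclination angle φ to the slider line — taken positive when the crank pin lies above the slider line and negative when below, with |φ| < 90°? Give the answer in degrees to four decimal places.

set_geometry: r = 27 mm, L = 293 mm, e = 17 mm; θ ← 0°
rotate_crank_by(+85°): θ ← 0° +85° = 85°
rotate_crank_by(+79°): θ ← 85° +79° = 164°
rotate_crank_by(+34°): θ ← 164° +34° = 198°
rotate_crank_by(+5°): θ ← 198° +5° = 203°
rotate_crank_by(-24°): θ ← 203° -24° = 179°
rotate_crank_by(+52°): θ ← 179° +52° = 231°
crank pin P = (r cos θ, r sin θ) = (-16.991651, -20.982941)
h = r sin θ − e = -20.982941 − 17 = -37.982941
sin φ = h / L = -37.982941 / 293 = -0.12963461
φ = arcsin(-0.12963461) = -7.448478°

-7.4485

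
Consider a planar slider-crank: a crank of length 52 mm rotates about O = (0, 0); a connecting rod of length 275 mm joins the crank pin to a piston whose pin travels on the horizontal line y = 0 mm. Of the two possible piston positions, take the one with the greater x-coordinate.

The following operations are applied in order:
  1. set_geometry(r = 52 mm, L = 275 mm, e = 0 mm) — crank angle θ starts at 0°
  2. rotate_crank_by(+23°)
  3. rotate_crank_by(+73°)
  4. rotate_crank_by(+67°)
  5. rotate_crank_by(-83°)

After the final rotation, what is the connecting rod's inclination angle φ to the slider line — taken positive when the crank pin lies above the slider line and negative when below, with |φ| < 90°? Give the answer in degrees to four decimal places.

10.7322

set_geometry: r = 52 mm, L = 275 mm, e = 0 mm; θ ← 0°
rotate_crank_by(+23°): θ ← 0° +23° = 23°
rotate_crank_by(+73°): θ ← 23° +73° = 96°
rotate_crank_by(+67°): θ ← 96° +67° = 163°
rotate_crank_by(-83°): θ ← 163° -83° = 80°
crank pin P = (r cos θ, r sin θ) = (9.029705, 51.210003)
h = r sin θ − e = 51.210003 − 0 = 51.210003
sin φ = h / L = 51.210003 / 275 = 0.18621819
φ = arcsin(0.18621819) = 10.732164°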